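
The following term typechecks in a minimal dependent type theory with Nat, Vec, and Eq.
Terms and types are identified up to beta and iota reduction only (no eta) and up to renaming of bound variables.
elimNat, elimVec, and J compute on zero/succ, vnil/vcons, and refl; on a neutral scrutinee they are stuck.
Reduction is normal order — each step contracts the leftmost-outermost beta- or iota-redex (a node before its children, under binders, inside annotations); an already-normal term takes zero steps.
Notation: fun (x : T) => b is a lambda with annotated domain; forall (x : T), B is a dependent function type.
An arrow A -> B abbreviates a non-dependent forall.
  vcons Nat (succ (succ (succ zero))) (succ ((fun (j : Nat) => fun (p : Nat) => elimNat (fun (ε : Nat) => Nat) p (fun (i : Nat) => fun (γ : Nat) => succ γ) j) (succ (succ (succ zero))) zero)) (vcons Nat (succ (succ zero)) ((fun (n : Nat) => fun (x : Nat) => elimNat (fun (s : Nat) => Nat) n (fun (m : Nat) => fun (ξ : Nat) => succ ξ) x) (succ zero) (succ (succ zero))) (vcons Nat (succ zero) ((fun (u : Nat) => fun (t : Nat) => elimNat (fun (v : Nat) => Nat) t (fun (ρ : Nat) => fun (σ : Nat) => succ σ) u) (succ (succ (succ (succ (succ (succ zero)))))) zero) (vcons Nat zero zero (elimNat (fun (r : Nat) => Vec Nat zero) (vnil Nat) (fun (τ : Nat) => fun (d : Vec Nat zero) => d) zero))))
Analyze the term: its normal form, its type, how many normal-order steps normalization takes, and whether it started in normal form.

resulting normal form:
  vcons Nat (succ (succ (succ zero))) (succ (succ (succ (succ zero)))) (vcons Nat (succ (succ zero)) (succ (succ (succ zero))) (vcons Nat (succ zero) (succ (succ (succ (succ (succ (succ zero)))))) (vcons Nat zero zero (vnil Nat))))
inferred type:
  Vec Nat (succ (succ (succ (succ zero))))
steps to reach normal form (normal order): 43
started in normal form: no
first contracted redex: a beta-redex


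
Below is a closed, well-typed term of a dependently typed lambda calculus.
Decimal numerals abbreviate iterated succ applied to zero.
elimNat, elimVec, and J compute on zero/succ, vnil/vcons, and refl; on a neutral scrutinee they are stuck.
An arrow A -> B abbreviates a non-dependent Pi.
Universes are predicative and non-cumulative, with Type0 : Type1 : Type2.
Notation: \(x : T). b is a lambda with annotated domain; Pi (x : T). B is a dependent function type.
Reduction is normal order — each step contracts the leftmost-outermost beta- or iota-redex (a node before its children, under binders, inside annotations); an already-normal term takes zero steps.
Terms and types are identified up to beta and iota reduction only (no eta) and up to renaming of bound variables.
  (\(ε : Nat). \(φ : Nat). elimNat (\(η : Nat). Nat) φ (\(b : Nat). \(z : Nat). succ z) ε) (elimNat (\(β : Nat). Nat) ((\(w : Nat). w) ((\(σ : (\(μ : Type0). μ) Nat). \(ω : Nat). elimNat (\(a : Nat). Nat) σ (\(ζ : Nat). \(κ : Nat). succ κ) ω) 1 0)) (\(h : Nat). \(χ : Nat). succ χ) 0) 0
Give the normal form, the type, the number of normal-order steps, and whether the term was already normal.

normal form:
  1
type:
  Nat
normal-order step count: 11
term was already normal: no
first redex: a beta-redex


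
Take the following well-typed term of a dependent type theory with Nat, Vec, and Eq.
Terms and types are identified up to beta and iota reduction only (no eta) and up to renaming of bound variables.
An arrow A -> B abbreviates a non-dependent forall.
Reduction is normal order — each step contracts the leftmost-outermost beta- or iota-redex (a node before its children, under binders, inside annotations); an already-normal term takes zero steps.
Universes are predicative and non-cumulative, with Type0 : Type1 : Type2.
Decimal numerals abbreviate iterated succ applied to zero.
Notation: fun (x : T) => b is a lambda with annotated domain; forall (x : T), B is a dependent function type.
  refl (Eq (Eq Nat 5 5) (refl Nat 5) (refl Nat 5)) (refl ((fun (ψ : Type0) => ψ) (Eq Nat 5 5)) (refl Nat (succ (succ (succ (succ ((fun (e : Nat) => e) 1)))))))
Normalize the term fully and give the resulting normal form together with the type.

reduced normal form:
  refl (Eq (Eq Nat 5 5) (refl Nat 5) (refl Nat 5)) (refl (Eq Nat 5 5) (refl Nat 5))
inferred type:
  Eq (Eq (Eq Nat 5 5) (refl Nat 5) (refl Nat 5)) (refl (Eq Nat 5 5) (refl Nat 5)) (refl (Eq Nat 5 5) (refl Nat 5))
observation: the term reaches its normal form after 2 normal-order steps.


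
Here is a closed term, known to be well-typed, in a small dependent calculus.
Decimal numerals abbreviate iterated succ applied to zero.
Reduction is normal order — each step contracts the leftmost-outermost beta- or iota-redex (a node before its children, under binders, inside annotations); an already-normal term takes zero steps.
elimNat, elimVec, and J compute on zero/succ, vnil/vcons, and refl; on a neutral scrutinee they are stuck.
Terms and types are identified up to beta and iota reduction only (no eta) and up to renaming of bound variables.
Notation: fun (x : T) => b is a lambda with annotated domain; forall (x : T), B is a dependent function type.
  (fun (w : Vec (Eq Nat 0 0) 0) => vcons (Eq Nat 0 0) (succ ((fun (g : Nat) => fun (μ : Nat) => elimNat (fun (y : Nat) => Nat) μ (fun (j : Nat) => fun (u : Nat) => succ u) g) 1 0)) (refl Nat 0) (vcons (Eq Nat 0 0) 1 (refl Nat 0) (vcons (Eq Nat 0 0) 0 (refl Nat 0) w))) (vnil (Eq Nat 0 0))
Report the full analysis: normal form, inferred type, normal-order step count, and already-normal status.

resulting normal form:
  vcons (Eq Nat 0 0) 2 (refl Nat 0) (vcons (Eq Nat 0 0) 1 (refl Nat 0) (vcons (Eq Nat 0 0) 0 (refl Nat 0) (vnil (Eq Nat 0 0))))
the term's type:
  Vec (Eq Nat 0 0) 3
steps to reach normal form (normal order): 7
already normal: no
first contracted redex: a beta-redex


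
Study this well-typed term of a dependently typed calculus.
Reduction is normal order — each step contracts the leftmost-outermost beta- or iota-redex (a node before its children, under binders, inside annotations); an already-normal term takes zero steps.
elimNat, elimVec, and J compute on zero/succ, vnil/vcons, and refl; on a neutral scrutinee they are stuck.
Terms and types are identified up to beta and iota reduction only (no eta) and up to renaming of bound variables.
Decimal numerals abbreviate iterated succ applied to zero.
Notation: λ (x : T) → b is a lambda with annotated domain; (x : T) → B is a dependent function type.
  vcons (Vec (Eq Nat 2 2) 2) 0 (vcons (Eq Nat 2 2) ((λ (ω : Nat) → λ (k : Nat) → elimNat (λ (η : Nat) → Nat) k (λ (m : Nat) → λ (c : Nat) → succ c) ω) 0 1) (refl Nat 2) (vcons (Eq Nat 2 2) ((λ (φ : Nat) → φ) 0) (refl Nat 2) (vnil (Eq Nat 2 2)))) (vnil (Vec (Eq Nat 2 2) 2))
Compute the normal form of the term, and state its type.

normal form:
  vcons (Vec (Eq Nat 2 2) 2) 0 (vcons (Eq Nat 2 2) 1 (refl Nat 2) (vcons (Eq Nat 2 2) 0 (refl Nat 2) (vnil (Eq Nat 2 2)))) (vnil (Vec (Eq Nat 2 2) 2))
inferred type:
  Vec (Vec (Eq Nat 2 2) 2) 1
observation: normalization takes exactly 4 steps under the normal-order strategy.


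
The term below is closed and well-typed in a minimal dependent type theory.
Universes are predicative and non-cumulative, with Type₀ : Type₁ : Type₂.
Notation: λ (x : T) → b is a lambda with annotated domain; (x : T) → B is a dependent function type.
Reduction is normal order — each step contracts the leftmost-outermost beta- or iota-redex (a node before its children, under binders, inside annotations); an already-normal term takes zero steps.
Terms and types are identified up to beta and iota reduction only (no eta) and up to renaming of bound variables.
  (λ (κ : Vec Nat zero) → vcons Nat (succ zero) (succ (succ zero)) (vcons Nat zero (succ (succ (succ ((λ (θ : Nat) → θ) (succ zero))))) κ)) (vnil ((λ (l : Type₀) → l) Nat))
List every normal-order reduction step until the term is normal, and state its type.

normal-order reduction:
  (λ (κ : Vec Nat zero) → vcons Nat (succ zero) (succ (succ zero)) (vcons Nat zero (succ (succ (succ ((λ (θ : Nat) → θ) (succ zero))))) κ)) (vnil ((λ (l : Type₀) → l) Nat))
  ~> vcons Nat (succ zero) (succ (succ zero)) (vcons Nat zero (succ (succ (succ ((λ (κ : Nat) → κ) (succ zero))))) (vnil ((λ (θ : Type₀) → θ) Nat)))
  ~> vcons Nat (succ zero) (succ (succ zero)) (vcons Nat zero (succ (succ (succ (succ zero)))) (vnil ((λ (κ : Type₀) → κ) Nat)))
  ~> vcons Nat (succ zero) (succ (succ zero)) (vcons Nat zero (succ (succ (succ (succ zero)))) (vnil Nat))
inferred type:
  Vec Nat (succ (succ zero))


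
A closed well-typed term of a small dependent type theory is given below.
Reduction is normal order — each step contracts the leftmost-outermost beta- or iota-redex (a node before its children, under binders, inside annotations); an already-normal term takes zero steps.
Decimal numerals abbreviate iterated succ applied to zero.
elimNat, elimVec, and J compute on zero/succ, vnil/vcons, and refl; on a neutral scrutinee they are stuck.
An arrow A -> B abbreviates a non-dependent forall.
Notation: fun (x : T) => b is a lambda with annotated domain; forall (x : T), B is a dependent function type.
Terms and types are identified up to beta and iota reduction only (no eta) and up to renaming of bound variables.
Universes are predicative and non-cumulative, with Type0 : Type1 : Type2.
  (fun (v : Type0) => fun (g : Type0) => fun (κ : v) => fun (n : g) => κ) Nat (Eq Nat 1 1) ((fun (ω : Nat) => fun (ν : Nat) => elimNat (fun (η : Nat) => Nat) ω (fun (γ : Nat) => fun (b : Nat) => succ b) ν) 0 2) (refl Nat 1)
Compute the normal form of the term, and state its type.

reduced normal form:
  2
the term's type:
  Nat


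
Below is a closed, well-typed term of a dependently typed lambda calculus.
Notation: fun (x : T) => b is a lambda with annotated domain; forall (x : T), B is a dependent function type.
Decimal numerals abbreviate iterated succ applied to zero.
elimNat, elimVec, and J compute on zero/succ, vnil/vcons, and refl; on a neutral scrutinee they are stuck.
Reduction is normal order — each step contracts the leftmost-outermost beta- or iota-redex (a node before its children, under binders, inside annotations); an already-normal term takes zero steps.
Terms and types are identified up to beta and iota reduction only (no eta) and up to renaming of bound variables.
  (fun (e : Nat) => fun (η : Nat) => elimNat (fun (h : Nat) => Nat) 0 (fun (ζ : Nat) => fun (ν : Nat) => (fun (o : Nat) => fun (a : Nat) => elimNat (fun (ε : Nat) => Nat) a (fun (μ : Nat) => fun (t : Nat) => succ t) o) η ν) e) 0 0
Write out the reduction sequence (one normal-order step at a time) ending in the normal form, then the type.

normal-order reduction sequence:
  (fun (e : Nat) => fun (η : Nat) => elimNat (fun (h : Nat) => Nat) 0 (fun (ζ : Nat) => fun (ν : Nat) => (fun (o : Nat) => fun (a : Nat) => elimNat (fun (ε : Nat) => Nat) a (fun (μ : Nat) => fun (t : Nat) => succ t) o) η ν) e) 0 0
  ~> (fun (e : Nat) => elimNat (fun (η : Nat) => Nat) 0 (fun (h : Nat) => fun (ζ : Nat) => (fun (ν : Nat) => fun (o : Nat) => elimNat (fun (a : Nat) => Nat) o (fun (ε : Nat) => fun (μ : Nat) => succ μ) ν) e ζ) 0) 0
  ~> elimNat (fun (e : Nat) => Nat) 0 (fun (η : Nat) => fun (h : Nat) => (fun (ζ : Nat) => fun (ν : Nat) => elimNat (fun (o : Nat) => Nat) ν (fun (a : Nat) => fun (ε : Nat) => succ ε) ζ) 0 h) 0
  ~> 0
type:
  Nat


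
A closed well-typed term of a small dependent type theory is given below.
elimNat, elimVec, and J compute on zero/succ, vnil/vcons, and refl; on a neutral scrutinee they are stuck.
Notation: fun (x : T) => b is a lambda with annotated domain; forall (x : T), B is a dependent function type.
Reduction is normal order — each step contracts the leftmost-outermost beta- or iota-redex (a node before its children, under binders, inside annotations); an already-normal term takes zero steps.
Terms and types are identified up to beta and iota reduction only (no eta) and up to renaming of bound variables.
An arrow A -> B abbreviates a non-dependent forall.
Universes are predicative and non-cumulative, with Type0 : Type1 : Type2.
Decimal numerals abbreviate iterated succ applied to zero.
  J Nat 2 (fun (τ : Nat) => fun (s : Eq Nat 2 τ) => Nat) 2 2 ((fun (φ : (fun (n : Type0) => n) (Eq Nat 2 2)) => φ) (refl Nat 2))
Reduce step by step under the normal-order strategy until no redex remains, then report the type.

normal-order reduction:
  J Nat 2 (fun (τ : Nat) => fun (s : Eq Nat 2 τ) => Nat) 2 2 ((fun (φ : (fun (n : Type0) => n) (Eq Nat 2 2)) => φ) (refl Nat 2))
  ~> J Nat 2 (fun (τ : Nat) => fun (s : Eq Nat 2 τ) => Nat) 2 2 (refl Nat 2)
  ~> 2
type:
  Nat


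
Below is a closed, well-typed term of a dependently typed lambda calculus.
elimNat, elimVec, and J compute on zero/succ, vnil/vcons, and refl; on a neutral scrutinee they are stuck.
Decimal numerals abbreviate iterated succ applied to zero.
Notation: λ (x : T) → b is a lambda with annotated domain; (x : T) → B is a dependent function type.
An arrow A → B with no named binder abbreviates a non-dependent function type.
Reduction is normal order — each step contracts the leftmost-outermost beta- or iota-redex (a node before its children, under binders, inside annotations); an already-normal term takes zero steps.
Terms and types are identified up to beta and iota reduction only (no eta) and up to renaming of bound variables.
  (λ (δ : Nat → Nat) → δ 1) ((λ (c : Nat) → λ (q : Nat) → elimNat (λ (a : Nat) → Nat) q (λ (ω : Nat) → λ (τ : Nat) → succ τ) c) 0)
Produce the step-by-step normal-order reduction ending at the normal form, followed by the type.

normal-order reduction sequence:
  (λ (δ : Nat → Nat) → δ 1) ((λ (c : Nat) → λ (q : Nat) → elimNat (λ (a : Nat) → Nat) q (λ (ω : Nat) → λ (τ : Nat) → succ τ) c) 0)
  ~> (λ (δ : Nat) → λ (c : Nat) → elimNat (λ (q : Nat) → Nat) c (λ (a : Nat) → λ (ω : Nat) → succ ω) δ) 0 1
  ~> (λ (δ : Nat) → elimNat (λ (c : Nat) → Nat) δ (λ (q : Nat) → λ (a : Nat) → succ a) 0) 1
  ~> elimNat (λ (δ : Nat) → Nat) 1 (λ (c : Nat) → λ (q : Nat) → succ q) 0
  ~> 1
inferred type:
  Nat


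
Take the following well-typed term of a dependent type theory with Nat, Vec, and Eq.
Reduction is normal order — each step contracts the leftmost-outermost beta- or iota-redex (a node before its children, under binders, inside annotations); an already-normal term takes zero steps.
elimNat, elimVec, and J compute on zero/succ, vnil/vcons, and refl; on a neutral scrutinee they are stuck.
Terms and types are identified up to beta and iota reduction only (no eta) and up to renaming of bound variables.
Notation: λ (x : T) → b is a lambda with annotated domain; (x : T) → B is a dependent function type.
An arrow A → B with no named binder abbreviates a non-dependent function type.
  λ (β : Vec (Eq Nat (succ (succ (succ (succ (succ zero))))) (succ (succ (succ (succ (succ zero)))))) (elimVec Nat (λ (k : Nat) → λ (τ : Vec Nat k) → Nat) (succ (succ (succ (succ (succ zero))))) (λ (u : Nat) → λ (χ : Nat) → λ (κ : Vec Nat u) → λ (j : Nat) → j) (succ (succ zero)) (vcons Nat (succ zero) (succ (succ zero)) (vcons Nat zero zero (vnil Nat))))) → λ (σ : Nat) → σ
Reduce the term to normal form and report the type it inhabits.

reduced normal form:
  λ (β : Vec (Eq Nat (succ (succ (succ (succ (succ zero))))) (succ (succ (succ (succ (succ zero)))))) (succ (succ (succ (succ (succ zero)))))) → λ (k : Nat) → k
inferred type:
  Vec (Eq Nat (succ (succ (succ (succ (succ zero))))) (succ (succ (succ (succ (succ zero)))))) (succ (succ (succ (succ (succ zero))))) → Nat → Nat
observation: normalization takes exactly 11 steps under the normal-order strategy.


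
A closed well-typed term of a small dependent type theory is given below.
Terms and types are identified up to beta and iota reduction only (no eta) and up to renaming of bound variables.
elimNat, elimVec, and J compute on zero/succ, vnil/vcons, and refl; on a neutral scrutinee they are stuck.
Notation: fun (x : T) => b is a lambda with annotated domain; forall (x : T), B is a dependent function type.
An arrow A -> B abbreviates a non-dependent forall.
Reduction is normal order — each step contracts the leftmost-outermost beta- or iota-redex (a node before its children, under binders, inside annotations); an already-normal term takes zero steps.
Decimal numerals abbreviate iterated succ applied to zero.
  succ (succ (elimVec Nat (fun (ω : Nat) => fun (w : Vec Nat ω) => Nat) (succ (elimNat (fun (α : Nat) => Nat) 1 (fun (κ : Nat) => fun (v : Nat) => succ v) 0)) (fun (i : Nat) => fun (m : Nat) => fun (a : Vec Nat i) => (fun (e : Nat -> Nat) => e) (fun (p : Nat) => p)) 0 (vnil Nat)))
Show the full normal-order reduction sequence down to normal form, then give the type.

reduction (normal order):
  succ (succ (elimVec Nat (fun (ω : Nat) => fun (w : Vec Nat ω) => Nat) (succ (elimNat (fun (α : Nat) => Nat) 1 (fun (κ : Nat) => fun (v : Nat) => succ v) 0)) (fun (i : Nat) => fun (m : Nat) => fun (a : Vec Nat i) => (fun (e : Nat -> Nat) => e) (fun (p : Nat) => p)) 0 (vnil Nat)))
  ~> succ (succ (succ (elimNat (fun (ω : Nat) => Nat) 1 (fun (w : Nat) => fun (α : Nat) => succ α) 0)))
  ~> 4
inferred type:
  Nat


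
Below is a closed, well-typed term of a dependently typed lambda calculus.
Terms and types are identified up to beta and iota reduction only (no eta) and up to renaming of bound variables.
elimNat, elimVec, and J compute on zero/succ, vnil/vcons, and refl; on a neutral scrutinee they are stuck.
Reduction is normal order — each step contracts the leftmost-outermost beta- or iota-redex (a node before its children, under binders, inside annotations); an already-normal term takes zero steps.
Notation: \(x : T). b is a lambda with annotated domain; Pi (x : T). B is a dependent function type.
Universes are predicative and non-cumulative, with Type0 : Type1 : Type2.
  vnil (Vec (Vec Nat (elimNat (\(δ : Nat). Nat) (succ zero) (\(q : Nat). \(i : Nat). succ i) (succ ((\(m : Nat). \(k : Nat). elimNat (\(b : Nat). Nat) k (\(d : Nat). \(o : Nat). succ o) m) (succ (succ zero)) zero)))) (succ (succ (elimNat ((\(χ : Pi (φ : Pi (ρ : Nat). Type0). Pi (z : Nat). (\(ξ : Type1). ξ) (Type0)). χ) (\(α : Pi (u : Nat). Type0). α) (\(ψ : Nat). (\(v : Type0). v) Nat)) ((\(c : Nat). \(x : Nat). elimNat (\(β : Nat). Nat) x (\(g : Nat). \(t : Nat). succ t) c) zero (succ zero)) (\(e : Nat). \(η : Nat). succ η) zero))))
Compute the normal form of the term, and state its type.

reduced normal form:
  vnil (Vec (Vec Nat (succ (succ (succ (succ zero))))) (succ (succ (succ zero))))
the term's type:
  Vec (Vec (Vec Nat (succ (succ (succ (succ zero))))) (succ (succ (succ zero)))) zero
observation: the first redex contracted is an elimNat iota-redex; the normal form is reached in 23 normal-order steps.


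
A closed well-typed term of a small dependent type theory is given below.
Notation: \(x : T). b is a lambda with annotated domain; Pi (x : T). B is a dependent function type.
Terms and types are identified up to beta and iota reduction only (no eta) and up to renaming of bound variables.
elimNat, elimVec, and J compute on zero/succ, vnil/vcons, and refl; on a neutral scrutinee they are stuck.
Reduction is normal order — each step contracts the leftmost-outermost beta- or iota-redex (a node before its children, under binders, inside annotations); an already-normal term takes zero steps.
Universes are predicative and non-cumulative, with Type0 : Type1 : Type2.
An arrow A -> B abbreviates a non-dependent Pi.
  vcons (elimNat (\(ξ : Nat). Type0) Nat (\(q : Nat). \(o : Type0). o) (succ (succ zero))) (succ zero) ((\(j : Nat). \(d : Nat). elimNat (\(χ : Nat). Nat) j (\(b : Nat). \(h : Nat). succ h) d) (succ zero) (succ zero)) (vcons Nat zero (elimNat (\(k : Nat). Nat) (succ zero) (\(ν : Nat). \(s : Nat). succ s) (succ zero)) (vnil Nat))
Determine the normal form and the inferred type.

resulting normal form:
  vcons Nat (succ zero) (succ (succ zero)) (vcons Nat zero (succ (succ zero)) (vnil Nat))
the term's type:
  Vec Nat (succ (succ zero))


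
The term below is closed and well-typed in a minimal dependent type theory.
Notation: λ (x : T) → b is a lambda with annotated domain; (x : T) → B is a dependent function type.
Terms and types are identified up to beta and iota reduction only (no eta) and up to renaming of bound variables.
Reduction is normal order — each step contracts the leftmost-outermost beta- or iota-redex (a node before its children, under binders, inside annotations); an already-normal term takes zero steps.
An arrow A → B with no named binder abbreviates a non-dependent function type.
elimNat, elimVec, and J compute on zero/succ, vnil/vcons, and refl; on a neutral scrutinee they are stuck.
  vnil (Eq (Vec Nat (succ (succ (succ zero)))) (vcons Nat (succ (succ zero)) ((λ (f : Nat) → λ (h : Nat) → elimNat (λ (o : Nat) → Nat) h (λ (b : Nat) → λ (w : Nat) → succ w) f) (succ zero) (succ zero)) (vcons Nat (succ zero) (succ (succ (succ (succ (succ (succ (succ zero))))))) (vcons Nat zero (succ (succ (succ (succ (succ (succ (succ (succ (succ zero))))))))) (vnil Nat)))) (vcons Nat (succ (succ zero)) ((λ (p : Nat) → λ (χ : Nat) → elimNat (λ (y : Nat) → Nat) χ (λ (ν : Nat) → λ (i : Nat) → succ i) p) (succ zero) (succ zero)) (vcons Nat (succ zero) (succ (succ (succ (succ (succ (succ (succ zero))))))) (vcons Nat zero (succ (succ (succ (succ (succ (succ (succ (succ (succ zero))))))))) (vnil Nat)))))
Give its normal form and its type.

reduced normal form:
  vnil (Eq (Vec Nat (succ (succ (succ zero)))) (vcons Nat (succ (succ zero)) (succ (succ zero)) (vcons Nat (succ zero) (succ (succ (succ (succ (succ (succ (succ zero))))))) (vcons Nat zero (succ (succ (succ (succ (succ (succ (succ (succ (succ zero))))))))) (vnil Nat)))) (vcons Nat (succ (succ zero)) (succ (succ zero)) (vcons Nat (succ zero) (succ (succ (succ (succ (succ (succ (succ zero))))))) (vcons Nat zero (succ (succ (succ (succ (succ (succ (succ (succ (succ zero))))))))) (vnil Nat)))))
inferred type:
  Vec (Eq (Vec Nat (succ (succ (succ zero)))) (vcons Nat (succ (succ zero)) (succ (succ zero)) (vcons Nat (succ zero) (succ (succ (succ (succ (succ (succ (succ zero))))))) (vcons Nat zero (succ (succ (succ (succ (succ (succ (succ (succ (succ zero))))))))) (vnil Nat)))) (vcons Nat (succ (succ zero)) (succ (succ zero)) (vcons Nat (succ zero) (succ (succ (succ (succ (succ (succ (succ zero))))))) (vcons Nat zero (succ (succ (succ (succ (succ (succ (succ (succ (succ zero))))))))) (vnil Nat))))) zero


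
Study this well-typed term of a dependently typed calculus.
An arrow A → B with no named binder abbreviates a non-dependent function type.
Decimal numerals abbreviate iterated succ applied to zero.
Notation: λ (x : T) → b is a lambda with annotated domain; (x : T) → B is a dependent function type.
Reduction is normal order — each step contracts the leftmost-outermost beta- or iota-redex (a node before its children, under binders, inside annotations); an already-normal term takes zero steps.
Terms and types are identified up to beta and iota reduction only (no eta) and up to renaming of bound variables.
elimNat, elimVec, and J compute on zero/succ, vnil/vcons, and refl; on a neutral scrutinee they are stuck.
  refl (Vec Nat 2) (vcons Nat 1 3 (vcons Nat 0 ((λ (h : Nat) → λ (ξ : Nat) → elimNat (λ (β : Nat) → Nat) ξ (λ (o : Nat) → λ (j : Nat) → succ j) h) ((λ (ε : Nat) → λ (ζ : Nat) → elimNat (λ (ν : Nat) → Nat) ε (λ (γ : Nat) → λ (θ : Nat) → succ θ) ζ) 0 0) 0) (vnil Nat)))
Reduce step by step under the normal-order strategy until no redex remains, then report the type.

reduction (normal order):
  refl (Vec Nat 2) (vcons Nat 1 3 (vcons Nat 0 ((λ (h : Nat) → λ (ξ : Nat) → elimNat (λ (β : Nat) → Nat) ξ (λ (o : Nat) → λ (j : Nat) → succ j) h) ((λ (ε : Nat) → λ (ζ : Nat) → elimNat (λ (ν : Nat) → Nat) ε (λ (γ : Nat) → λ (θ : Nat) → succ θ) ζ) 0 0) 0) (vnil Nat)))
  ~> refl (Vec Nat 2) (vcons Nat 1 3 (vcons Nat 0 ((λ (h : Nat) → elimNat (λ (ξ : Nat) → Nat) h (λ (β : Nat) → λ (o : Nat) → succ o) ((λ (j : Nat) → λ (ε : Nat) → elimNat (λ (ζ : Nat) → Nat) j (λ (ν : Nat) → λ (γ : Nat) → succ γ) ε) 0 0)) 0) (vnil Nat)))
  ~> refl (Vec Nat 2) (vcons Nat 1 3 (vcons Nat 0 (elimNat (λ (h : Nat) → Nat) 0 (λ (ξ : Nat) → λ (β : Nat) → succ β) ((λ (o : Nat) → λ (j : Nat) → elimNat (λ (ε : Nat) → Nat) o (λ (ζ : Nat) → λ (ν : Nat) → succ ν) j) 0 0)) (vnil Nat)))
  ~> refl (Vec Nat 2) (vcons Nat 1 3 (vcons Nat 0 (elimNat (λ (h : Nat) → Nat) 0 (λ (ξ : Nat) → λ (β : Nat) → succ β) ((λ (o : Nat) → elimNat (λ (j : Nat) → Nat) 0 (λ (ε : Nat) → λ (ζ : Nat) → succ ζ) o) 0)) (vnil Nat)))
  ~> refl (Vec Nat 2) (vcons Nat 1 3 (vcons Nat 0 (elimNat (λ (h : Nat) → Nat) 0 (λ (ξ : Nat) → λ (β : Nat) → succ β) (elimNat (λ (o : Nat) → Nat) 0 (λ (j : Nat) → λ (ε : Nat) → succ ε) 0)) (vnil Nat)))
  ~> refl (Vec Nat 2) (vcons Nat 1 3 (vcons Nat 0 (elimNat (λ (h : Nat) → Nat) 0 (λ (ξ : Nat) → λ (β : Nat) → succ β) 0) (vnil Nat)))
  ~> refl (Vec Nat 2) (vcons Nat 1 3 (vcons Nat 0 0 (vnil Nat)))
the term's type:
  Eq (Vec Nat 2) (vcons Nat 1 3 (vcons Nat 0 0 (vnil Nat))) (vcons Nat 1 3 (vcons Nat 0 0 (vnil Nat)))


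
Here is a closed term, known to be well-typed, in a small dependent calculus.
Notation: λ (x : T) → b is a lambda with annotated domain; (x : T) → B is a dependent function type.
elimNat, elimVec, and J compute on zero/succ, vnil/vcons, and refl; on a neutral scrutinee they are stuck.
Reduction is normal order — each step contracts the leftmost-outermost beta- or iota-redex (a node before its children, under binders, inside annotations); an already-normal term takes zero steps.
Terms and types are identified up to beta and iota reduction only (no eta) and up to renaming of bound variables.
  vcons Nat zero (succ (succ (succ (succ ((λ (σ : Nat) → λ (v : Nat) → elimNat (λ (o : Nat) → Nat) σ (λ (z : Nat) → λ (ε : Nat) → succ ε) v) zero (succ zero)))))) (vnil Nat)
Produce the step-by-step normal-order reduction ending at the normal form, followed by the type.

normal-order reduction:
  vcons Nat zero (succ (succ (succ (succ ((λ (σ : Nat) → λ (v : Nat) → elimNat (λ (o : Nat) → Nat) σ (λ (z : Nat) → λ (ε : Nat) → succ ε) v) zero (succ zero)))))) (vnil Nat)
  ~> vcons Nat zero (succ (succ (succ (succ ((λ (σ : Nat) → elimNat (λ (v : Nat) → Nat) zero (λ (o : Nat) → λ (z : Nat) → succ z) σ) (succ zero)))))) (vnil Nat)
  ~> vcons Nat zero (succ (succ (succ (succ (elimNat (λ (σ : Nat) → Nat) zero (λ (v : Nat) → λ (o : Nat) → succ o) (succ zero)))))) (vnil Nat)
  ~> vcons Nat zero (succ (succ (succ (succ ((λ (σ : Nat) → λ (v : Nat) → succ v) zero (elimNat (λ (o : Nat) → Nat) zero (λ (z : Nat) → λ (ε : Nat) → succ ε) zero)))))) (vnil Nat)
  ~> vcons Nat zero (succ (succ (succ (succ ((λ (σ : Nat) → succ σ) (elimNat (λ (v : Nat) → Nat) zero (λ (o : Nat) → λ (z : Nat) → succ z) zero)))))) (vnil Nat)
  ~> vcons Nat zero (succ (succ (succ (succ (succ (elimNat (λ (σ : Nat) → Nat) zero (λ (v : Nat) → λ (o : Nat) → succ o) zero)))))) (vnil Nat)
  ~> vcons Nat zero (succ (succ (succ (succ (succ zero))))) (vnil Nat)
type:
  Vec Nat (succ zero)


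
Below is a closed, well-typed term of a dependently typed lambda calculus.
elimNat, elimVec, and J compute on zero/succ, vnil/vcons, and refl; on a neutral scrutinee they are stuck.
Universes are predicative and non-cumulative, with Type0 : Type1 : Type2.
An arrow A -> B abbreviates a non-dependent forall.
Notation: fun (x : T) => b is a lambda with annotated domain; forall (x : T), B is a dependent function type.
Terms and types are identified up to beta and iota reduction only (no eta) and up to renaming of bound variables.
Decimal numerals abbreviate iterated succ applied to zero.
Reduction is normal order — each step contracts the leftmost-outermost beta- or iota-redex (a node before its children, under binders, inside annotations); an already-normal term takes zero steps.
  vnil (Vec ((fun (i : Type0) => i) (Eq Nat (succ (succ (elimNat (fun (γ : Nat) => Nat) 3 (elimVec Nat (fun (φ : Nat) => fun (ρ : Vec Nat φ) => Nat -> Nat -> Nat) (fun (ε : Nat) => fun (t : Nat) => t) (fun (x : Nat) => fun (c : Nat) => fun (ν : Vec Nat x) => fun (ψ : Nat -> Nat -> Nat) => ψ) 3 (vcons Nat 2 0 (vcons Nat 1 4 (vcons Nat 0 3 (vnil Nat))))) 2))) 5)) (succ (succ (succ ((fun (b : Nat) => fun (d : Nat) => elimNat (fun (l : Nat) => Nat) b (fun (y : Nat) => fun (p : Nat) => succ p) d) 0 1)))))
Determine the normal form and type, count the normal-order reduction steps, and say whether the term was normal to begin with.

normal form:
  vnil (Vec (Eq Nat 5 5) 4)
inferred type:
  Vec (Vec (Eq Nat 5 5) 4) 0
steps to reach normal form (normal order): 46
already normal: no
first contracted redex: a beta-redex


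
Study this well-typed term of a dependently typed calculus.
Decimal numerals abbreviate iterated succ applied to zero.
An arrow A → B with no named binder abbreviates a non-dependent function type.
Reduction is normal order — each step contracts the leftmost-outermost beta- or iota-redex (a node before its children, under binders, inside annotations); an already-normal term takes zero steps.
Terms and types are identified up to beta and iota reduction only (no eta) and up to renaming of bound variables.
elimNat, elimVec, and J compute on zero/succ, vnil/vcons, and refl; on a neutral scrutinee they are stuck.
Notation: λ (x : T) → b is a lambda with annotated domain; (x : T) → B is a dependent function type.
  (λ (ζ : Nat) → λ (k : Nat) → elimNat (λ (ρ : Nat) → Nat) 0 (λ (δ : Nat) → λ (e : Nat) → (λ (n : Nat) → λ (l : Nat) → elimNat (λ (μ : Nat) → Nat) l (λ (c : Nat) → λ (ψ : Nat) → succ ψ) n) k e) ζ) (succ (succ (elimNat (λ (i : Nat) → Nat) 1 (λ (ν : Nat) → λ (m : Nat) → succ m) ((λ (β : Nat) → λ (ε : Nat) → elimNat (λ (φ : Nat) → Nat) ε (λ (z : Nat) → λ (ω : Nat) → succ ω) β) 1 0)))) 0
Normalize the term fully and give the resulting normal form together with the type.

resulting normal form:
  0
type:
  Nat


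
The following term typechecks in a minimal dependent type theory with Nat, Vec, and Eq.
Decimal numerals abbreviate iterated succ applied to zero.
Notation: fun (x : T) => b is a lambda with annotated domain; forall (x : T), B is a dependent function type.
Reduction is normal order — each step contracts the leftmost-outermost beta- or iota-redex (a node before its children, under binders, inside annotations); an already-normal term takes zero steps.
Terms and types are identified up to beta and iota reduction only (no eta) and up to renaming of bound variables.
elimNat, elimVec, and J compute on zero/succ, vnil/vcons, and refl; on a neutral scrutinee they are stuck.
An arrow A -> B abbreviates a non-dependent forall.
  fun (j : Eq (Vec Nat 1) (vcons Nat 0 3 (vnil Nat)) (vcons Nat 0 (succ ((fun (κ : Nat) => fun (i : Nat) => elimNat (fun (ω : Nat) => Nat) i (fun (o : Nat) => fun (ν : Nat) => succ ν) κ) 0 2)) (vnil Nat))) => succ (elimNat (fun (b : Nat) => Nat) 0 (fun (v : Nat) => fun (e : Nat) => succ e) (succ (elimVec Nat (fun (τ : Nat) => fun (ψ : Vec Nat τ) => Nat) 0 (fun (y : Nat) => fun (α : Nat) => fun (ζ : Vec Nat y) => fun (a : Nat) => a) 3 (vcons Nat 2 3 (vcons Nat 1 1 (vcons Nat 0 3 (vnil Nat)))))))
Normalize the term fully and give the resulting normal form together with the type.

normal form:
  fun (j : Eq (Vec Nat 1) (vcons Nat 0 3 (vnil Nat)) (vcons Nat 0 3 (vnil Nat))) => 2
type:
  Eq (Vec Nat 1) (vcons Nat 0 3 (vnil Nat)) (vcons Nat 0 3 (vnil Nat)) -> Nat
observation: reduction starts at a beta-redex, and 23 normal-order steps reach the normal form.


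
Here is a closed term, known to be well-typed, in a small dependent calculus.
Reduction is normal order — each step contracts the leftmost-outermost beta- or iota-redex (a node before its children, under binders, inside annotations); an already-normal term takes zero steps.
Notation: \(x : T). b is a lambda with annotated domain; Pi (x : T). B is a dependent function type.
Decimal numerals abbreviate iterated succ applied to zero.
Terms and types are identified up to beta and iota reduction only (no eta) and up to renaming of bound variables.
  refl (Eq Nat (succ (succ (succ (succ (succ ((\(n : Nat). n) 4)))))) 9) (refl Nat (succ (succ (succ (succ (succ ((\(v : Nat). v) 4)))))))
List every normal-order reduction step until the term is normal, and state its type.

reduction (normal order):
  refl (Eq Nat (succ (succ (succ (succ (succ ((\(n : Nat). n) 4)))))) 9) (refl Nat (succ (succ (succ (succ (succ ((\(v : Nat). v) 4)))))))
  ~> refl (Eq Nat 9 9) (refl Nat (succ (succ (succ (succ (succ ((\(n : Nat). n) 4)))))))
  ~> refl (Eq Nat 9 9) (refl Nat 9)
type:
  Eq (Eq Nat 9 9) (refl Nat 9) (refl Nat 9)


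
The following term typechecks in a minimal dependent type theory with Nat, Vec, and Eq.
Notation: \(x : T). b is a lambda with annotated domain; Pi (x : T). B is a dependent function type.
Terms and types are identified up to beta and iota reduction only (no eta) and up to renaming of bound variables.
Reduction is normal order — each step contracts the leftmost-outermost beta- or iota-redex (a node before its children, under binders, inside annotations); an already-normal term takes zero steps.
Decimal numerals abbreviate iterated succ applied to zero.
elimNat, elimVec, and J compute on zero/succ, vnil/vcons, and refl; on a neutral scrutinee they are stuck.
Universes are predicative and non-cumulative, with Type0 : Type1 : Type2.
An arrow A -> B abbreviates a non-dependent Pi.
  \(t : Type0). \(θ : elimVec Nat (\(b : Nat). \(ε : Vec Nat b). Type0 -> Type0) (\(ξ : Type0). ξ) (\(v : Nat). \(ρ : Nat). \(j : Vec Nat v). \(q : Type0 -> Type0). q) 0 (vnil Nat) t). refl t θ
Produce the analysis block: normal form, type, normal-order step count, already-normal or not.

normal form:
  \(t : Type0). \(θ : t). refl t θ
inferred type:
  Pi (t : Type0). Pi (θ : t). Eq t θ θ
steps to reach normal form (normal order): 2
started in normal form: no
first contracted redex: an elimVec iota-redex


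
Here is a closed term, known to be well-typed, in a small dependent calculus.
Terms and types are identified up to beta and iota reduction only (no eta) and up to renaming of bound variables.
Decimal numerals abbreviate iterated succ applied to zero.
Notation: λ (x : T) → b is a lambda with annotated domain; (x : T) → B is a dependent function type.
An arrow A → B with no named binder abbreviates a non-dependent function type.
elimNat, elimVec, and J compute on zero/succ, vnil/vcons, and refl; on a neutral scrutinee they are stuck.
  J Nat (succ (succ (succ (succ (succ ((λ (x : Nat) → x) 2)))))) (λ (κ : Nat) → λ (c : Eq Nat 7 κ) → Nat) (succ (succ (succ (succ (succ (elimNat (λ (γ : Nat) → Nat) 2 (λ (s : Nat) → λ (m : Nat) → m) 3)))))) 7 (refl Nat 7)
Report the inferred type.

inferred type:
  Nat


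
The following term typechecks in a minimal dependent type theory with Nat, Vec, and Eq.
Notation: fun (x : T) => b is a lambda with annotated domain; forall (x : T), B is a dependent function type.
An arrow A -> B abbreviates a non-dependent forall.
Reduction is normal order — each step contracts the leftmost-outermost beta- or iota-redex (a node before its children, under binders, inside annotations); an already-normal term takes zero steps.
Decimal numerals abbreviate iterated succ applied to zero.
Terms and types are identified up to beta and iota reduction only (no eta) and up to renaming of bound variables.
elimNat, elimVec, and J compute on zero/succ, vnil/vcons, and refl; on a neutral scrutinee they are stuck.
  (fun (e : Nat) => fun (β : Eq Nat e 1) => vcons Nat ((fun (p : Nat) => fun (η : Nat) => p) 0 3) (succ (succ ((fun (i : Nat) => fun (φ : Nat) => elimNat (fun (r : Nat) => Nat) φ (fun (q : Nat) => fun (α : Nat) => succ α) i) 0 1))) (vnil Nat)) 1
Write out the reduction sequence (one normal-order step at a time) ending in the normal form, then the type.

normal-order reduction sequence:
  (fun (e : Nat) => fun (β : Eq Nat e 1) => vcons Nat ((fun (p : Nat) => fun (η : Nat) => p) 0 3) (succ (succ ((fun (i : Nat) => fun (φ : Nat) => elimNat (fun (r : Nat) => Nat) φ (fun (q : Nat) => fun (α : Nat) => succ α) i) 0 1))) (vnil Nat)) 1
  ~> fun (e : Eq Nat 1 1) => vcons Nat ((fun (β : Nat) => fun (p : Nat) => β) 0 3) (succ (succ ((fun (η : Nat) => fun (i : Nat) => elimNat (fun (φ : Nat) => Nat) i (fun (r : Nat) => fun (q : Nat) => succ q) η) 0 1))) (vnil Nat)
  ~> fun (e : Eq Nat 1 1) => vcons Nat ((fun (β : Nat) => 0) 3) (succ (succ ((fun (p : Nat) => fun (η : Nat) => elimNat (fun (i : Nat) => Nat) η (fun (φ : Nat) => fun (r : Nat) => succ r) p) 0 1))) (vnil Nat)
  ~> fun (e : Eq Nat 1 1) => vcons Nat 0 (succ (succ ((fun (β : Nat) => fun (p : Nat) => elimNat (fun (η : Nat) => Nat) p (fun (i : Nat) => fun (φ : Nat) => succ φ) β) 0 1))) (vnil Nat)
  ~> fun (e : Eq Nat 1 1) => vcons Nat 0 (succ (succ ((fun (β : Nat) => elimNat (fun (p : Nat) => Nat) β (fun (η : Nat) => fun (i : Nat) => succ i) 0) 1))) (vnil Nat)
  ~> fun (e : Eq Nat 1 1) => vcons Nat 0 (succ (succ (elimNat (fun (β : Nat) => Nat) 1 (fun (p : Nat) => fun (η : Nat) => succ η) 0))) (vnil Nat)
  ~> fun (e : Eq Nat 1 1) => vcons Nat 0 3 (vnil Nat)
the term's type:
  Eq Nat 1 1 -> Vec Nat 1


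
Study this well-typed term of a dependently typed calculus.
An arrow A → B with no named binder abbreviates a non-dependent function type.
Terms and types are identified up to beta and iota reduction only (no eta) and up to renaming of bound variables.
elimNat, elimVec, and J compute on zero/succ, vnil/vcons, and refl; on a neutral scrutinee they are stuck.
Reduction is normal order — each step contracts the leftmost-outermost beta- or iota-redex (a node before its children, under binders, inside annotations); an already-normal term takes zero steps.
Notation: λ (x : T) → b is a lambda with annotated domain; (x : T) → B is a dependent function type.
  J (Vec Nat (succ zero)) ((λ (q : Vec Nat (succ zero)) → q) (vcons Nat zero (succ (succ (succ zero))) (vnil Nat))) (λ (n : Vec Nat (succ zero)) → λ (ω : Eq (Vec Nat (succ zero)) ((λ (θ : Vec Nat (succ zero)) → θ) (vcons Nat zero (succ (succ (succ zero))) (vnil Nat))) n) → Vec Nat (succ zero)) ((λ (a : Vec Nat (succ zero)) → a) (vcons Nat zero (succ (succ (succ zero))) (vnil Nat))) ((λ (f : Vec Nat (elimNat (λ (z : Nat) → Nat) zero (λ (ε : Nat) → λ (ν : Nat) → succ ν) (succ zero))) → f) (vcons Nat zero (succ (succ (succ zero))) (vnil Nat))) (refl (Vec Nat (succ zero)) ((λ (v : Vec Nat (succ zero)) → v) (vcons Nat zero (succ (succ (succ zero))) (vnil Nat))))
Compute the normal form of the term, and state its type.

reduced normal form:
  vcons Nat zero (succ (succ (succ zero))) (vnil Nat)
inferred type:
  Vec Nat (succ zero)
observation: contracting a J iota-redex first, the term normalizes in 2 steps.


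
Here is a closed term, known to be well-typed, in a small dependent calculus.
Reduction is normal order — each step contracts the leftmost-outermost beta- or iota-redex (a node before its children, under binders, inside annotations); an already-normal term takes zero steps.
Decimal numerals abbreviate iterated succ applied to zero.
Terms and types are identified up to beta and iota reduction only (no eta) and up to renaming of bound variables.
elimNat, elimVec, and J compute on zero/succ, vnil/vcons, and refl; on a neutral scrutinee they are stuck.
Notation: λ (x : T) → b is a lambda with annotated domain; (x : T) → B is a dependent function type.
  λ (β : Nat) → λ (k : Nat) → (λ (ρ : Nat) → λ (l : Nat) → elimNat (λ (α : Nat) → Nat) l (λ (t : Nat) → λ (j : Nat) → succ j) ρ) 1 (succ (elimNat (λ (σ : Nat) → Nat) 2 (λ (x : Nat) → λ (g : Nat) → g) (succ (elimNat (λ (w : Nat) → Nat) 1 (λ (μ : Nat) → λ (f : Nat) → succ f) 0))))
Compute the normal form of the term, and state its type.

normal form:
  λ (β : Nat) → λ (k : Nat) → 4
inferred type:
  (β : Nat) → (k : Nat) → Nat
observation: 14 normal-order steps separate the term from its normal form.
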